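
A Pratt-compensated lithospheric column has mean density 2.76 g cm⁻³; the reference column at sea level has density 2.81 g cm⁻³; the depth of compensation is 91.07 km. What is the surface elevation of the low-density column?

ρ_ref D = ρ (D + h) → h = D (ρ_ref − ρ)/ρ.
h = 91.07 km × (2.81 − 2.76)/2.76 = 1.65 km.

1.65 km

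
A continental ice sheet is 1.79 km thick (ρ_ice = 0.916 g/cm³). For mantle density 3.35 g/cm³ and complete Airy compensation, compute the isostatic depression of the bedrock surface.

In Airy isostatic equilibrium: the ice load ρ_ice t is balanced by mantle displaced below, ρ_m s.
s = t ρ_ice / ρ_m = 1.79 km × 0.916/3.35 = 0.489 km.

0.489 km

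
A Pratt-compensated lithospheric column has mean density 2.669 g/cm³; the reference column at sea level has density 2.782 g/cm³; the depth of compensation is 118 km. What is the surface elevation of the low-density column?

5 km

ρ_ref D = ρ (D + h) → h = D (ρ_ref − ρ)/ρ.
h = 118 km × (2.782 − 2.669)/2.669 = 5 km.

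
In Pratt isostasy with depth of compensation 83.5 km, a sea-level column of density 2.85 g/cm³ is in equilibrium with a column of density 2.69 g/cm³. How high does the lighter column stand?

4.97 km

ρ_ref D = ρ (D + h) → h = D (ρ_ref − ρ)/ρ.
h = 83.5 km × (2.85 − 2.69)/2.69 = 4.97 km.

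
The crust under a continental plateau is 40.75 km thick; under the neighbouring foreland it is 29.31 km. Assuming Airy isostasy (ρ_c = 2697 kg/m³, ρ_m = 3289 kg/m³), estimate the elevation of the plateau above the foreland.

2.06 km

Excess crust Δ = 40.75 km − 29.31 km = 11.44 km, split between elevation h and root r with h + r = Δ.
Airy balance ρ_c h = (ρ_m − ρ_c) r gives r = h ρ_c/(ρ_m − ρ_c), so h (1 + ρ_c/(ρ_m − ρ_c)) = Δ, i.e. h = Δ (ρ_m − ρ_c)/ρ_m.
h = 11.44 km × 592/3289 = 2.06 km.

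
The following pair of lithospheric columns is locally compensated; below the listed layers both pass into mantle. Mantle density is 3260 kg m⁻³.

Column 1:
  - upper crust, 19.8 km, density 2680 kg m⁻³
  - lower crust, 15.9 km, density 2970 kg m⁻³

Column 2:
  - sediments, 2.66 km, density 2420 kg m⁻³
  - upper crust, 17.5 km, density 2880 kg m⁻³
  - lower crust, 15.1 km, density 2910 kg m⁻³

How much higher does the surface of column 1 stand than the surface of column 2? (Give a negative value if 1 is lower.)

For any compensation level in the mantle, the mantle terms cancel and isostasy reduces to e = (Σt_1 − Σt_2) − (Σ(ρt)_1 − Σ(ρt)_2) / ρ_m.
Σt_1 = 35.7 km; Σt_2 = 35.26 km; Σ(ρt)_1 = 100287; Σ(ρt)_2 = 100778.2 (in km·kg m⁻³).
e = (35.7 − 35.26) − (100287 − 100778.2) / 3260 = 0.591 km.

0.591 km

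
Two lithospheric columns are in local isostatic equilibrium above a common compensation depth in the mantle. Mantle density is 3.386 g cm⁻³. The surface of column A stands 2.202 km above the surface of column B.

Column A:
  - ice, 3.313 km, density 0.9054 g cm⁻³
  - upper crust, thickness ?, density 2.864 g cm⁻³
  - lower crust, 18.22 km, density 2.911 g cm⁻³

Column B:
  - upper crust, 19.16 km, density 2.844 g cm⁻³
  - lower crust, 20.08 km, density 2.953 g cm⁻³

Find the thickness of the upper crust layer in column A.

18.5 km

Take the compensation level at the base of the deeper column (depth z_c below the surface of column A) and equate Σ ρ_i t_i down to z_c; mantle fills any gap and the z_c terms cancel.
Column A: 3.313×0.9054 + x×2.864 + 18.22×2.911 + (z_c − 21.533 − x)×3.386
Column B: 2.202×0 + 19.16×2.844 + 20.08×2.953 + (z_c − 2.202 − 39.24)×3.386
The z_c×3.386 term appears on both sides and cancels. Collect the known terms of each column as K = Σ(ρt)_known − 3.386 × (depth of known layers): K_A = 56.0380102 − 3.386×21.533 = −16.8727278; K_B = 113.78728 − 3.386×(2.202 + 39.24) = −26.535332.
Balance: K_A − x×(3.386 − 2.864) = K_B, so x = (K_A − K_B)/(3.386 − 2.864) = 9.6626/0.522 = 18.5 km.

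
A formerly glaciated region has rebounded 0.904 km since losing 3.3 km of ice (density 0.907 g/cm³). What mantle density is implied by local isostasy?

ρ_m = ρ_ice t / u = 0.907 × 3.3 km/0.904 km = 3.31 g/cm³.

3.31 g/cm³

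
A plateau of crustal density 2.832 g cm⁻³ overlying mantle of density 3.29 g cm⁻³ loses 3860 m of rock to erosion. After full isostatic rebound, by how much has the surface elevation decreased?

537 m

Rebound u = e ρ_c/ρ_m = 3860 m × 2.832/3.29 = 3323 m.
Net surface drop = e − u = 3860 m − 3323 m = e (ρ_m − ρ_c)/ρ_m = 537 m.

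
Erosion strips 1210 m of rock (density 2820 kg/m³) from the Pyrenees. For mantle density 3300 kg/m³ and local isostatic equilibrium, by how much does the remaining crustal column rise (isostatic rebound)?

Unloading: uplift u = e ρ_c/ρ_m = 1210 m × 2820/3300 = 1030 m.

1030 m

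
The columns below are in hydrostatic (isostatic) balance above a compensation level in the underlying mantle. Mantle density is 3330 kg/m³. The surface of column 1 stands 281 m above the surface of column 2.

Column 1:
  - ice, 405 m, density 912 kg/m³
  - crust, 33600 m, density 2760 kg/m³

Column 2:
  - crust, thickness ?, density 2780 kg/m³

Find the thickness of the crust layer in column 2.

Take the compensation level at the base of the deeper column (depth z_c below the surface of column 1) and equate Σ ρ_i t_i down to z_c; mantle fills any gap and the z_c terms cancel.
Column 1: 405×912 + 33600×2760 + (z_c − 34005)×3330
Column 2: 281×0 + x×2780 + (z_c − 281 − 0 − x)×3330
The z_c×3330 term appears on both sides and cancels. Collect the known terms of each column as K = Σ(ρt)_known − 3330 × (depth of known layers): K_1 = 93105360 − 3330×34005 = −20131290; K_2 = 0 − 3330×(281 + 0) = −935730.
Balance: K_1 = K_2 − x×(3330 − 2780), so x = (K_2 − K_1)/(3330 − 2780) = 19195600/550 = 34900 m.

34900 m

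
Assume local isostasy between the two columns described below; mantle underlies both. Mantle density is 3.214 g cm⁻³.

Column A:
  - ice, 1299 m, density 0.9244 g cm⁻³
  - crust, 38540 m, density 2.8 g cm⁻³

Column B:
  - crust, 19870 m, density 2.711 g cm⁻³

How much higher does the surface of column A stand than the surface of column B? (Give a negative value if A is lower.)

2780 m

For any compensation level in the mantle, the mantle terms cancel and isostasy reduces to e = (Σt_A − Σt_B) − (Σ(ρt)_A − Σ(ρt)_B) / ρ_m.
Σt_A = 39839 m; Σt_B = 19870 m; Σ(ρt)_A = 109112.796; Σ(ρt)_B = 53867.57 (in m·g cm⁻³).
e = (39839 − 19870) − (109112.796 − 53867.57) / 3.214 = 2780 m.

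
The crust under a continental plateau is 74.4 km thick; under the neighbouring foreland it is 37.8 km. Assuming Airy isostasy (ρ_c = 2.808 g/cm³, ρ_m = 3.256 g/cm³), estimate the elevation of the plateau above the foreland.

5.04 km

Excess crust Δ = 74.4 km − 37.8 km = 36.6 km, split between elevation h and root r with h + r = Δ.
Airy balance ρ_c h = (ρ_m − ρ_c) r gives r = h ρ_c/(ρ_m − ρ_c), so h (1 + ρ_c/(ρ_m − ρ_c)) = Δ, i.e. h = Δ (ρ_m − ρ_c)/ρ_m.
h = 36.6 km × 0.448/3.256 = 5.04 km.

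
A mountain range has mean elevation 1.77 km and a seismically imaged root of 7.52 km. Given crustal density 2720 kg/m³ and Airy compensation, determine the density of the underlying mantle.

3360 kg/m³

Airy balance: ρ_c h = (ρ_m − ρ_c) r → ρ_m = ρ_c (1 + h/r).
ρ_m = 2720 × (1 + 1.77 km/7.52 km) = 3360 kg/m³.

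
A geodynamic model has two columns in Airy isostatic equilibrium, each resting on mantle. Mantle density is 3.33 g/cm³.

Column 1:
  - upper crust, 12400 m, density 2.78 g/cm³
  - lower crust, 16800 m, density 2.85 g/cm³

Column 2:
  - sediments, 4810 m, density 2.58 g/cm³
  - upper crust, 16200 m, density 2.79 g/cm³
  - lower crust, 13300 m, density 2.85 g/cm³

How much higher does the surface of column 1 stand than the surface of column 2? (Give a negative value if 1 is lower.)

For any compensation level in the mantle, the mantle terms cancel and isostasy reduces to e = (Σt_1 − Σt_2) − (Σ(ρt)_1 − Σ(ρt)_2) / ρ_m.
Σt_1 = 29200 m; Σt_2 = 34310 m; Σ(ρt)_1 = 82352; Σ(ρt)_2 = 95512.8 (in m·g/cm³).
e = (29200 − 34310) − (82352 − 95512.8) / 3.33 = −1160 m.

−1160 m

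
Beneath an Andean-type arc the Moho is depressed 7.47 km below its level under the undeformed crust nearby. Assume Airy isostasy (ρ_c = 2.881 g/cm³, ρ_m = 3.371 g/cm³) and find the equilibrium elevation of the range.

For local isostatic compensation: ρ_c h = (ρ_m − ρ_c) r.
h = r (ρ_m − ρ_c) / ρ_c = 7.47 km × (3.371 − 2.881) / 2.881 = 1.27 km.

1.27 km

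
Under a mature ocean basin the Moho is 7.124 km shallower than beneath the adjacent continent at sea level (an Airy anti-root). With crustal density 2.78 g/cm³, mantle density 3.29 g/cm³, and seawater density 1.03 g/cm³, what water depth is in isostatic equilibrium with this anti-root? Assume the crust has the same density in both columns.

2.08 km

Replacing a thickness d of crust by seawater at the top must be balanced by replacing crust with mantle at the base: d (ρ_c − ρ_w) = a (ρ_m − ρ_c).
d = a (ρ_m − ρ_c)/(ρ_c − ρ_w) = 7.124 km × 0.51/1.75 = 2.08 km.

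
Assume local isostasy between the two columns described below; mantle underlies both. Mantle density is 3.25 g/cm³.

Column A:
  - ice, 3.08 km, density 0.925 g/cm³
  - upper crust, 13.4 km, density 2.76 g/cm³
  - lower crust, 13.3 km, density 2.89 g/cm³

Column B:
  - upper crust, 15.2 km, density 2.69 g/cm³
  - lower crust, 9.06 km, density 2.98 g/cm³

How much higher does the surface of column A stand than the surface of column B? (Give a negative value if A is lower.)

For any compensation level in the mantle, the mantle terms cancel and isostasy reduces to e = (Σt_A − Σt_B) − (Σ(ρt)_A − Σ(ρt)_B) / ρ_m.
Σt_A = 29.78 km; Σt_B = 24.26 km; Σ(ρt)_A = 78.27; Σ(ρt)_B = 67.8868 (in km·g/cm³).
e = (29.78 − 24.26) − (78.27 − 67.8868) / 3.25 = 2.33 km.

2.33 km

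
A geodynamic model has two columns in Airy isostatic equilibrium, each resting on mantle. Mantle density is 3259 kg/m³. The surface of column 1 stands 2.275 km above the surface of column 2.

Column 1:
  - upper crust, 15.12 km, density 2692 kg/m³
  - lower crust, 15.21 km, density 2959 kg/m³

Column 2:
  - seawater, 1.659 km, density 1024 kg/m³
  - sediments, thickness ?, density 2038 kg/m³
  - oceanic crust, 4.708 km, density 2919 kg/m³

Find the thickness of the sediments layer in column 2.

0.338 km

Take the compensation level at the base of the deeper column (depth z_c below the surface of column 1) and equate Σ ρ_i t_i down to z_c; mantle fills any gap and the z_c terms cancel.
Column 1: 15.12×2692 + 15.21×2959 + (z_c − 30.33)×3259
Column 2: 2.275×0 + 1.659×1024 + x×2038 + 4.708×2919 + (z_c − 2.275 − 6.367 − x)×3259
The z_c×3259 term appears on both sides and cancels. Collect the known terms of each column as K = Σ(ρt)_known − 3259 × (depth of known layers): K_1 = 85709.43 − 3259×30.33 = −13136.04; K_2 = 15441.468 − 3259×(2.275 + 6.367) = −12722.81.
Balance: K_1 = K_2 − x×(3259 − 2038), so x = (K_2 − K_1)/(3259 − 2038) = 413.23/1221 = 0.338 km.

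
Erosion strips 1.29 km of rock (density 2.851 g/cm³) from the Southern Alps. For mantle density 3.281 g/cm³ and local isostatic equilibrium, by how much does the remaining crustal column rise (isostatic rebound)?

1.12 km

Unloading: uplift u = e ρ_c/ρ_m = 1.29 km × 2.851/3.281 = 1.12 km.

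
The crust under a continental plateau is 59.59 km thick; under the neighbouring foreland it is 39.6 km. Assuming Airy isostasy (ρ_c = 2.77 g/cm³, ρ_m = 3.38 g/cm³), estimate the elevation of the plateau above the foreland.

Excess crust Δ = 59.59 km − 39.6 km = 19.99 km, split between elevation h and root r with h + r = Δ.
Airy balance ρ_c h = (ρ_m − ρ_c) r gives r = h ρ_c/(ρ_m − ρ_c), so h (1 + ρ_c/(ρ_m − ρ_c)) = Δ, i.e. h = Δ (ρ_m − ρ_c)/ρ_m.
h = 19.99 km × 0.61/3.38 = 3.61 km.

3.61 km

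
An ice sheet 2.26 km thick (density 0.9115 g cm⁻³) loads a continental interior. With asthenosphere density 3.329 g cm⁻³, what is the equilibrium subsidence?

0.619 km

In Airy isostatic equilibrium: the ice load ρ_ice t is balanced by mantle displaced below, ρ_m s.
s = t ρ_ice / ρ_m = 2.26 km × 0.9115/3.329 = 0.619 km.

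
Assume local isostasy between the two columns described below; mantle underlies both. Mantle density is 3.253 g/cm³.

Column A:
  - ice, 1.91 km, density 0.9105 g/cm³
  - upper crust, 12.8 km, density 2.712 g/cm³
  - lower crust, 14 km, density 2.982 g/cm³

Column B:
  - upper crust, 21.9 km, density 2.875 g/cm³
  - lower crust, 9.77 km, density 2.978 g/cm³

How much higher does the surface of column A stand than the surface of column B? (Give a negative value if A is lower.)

1.3 km

For any compensation level in the mantle, the mantle terms cancel and isostasy reduces to e = (Σt_A − Σt_B) − (Σ(ρt)_A − Σ(ρt)_B) / ρ_m.
Σt_A = 28.71 km; Σt_B = 31.67 km; Σ(ρt)_A = 78.200655; Σ(ρt)_B = 92.05756 (in km·g/cm³).
e = (28.71 − 31.67) − (78.200655 − 92.05756) / 3.253 = 1.3 km.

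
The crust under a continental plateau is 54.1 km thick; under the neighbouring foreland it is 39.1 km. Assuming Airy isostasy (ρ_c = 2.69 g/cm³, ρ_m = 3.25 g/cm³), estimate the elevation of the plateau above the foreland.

2.58 km

Excess crust Δ = 54.1 km − 39.1 km = 15 km, split between elevation h and root r with h + r = Δ.
Airy balance ρ_c h = (ρ_m − ρ_c) r gives r = h ρ_c/(ρ_m − ρ_c), so h (1 + ρ_c/(ρ_m − ρ_c)) = Δ, i.e. h = Δ (ρ_m − ρ_c)/ρ_m.
h = 15 km × 0.56/3.25 = 2.58 km.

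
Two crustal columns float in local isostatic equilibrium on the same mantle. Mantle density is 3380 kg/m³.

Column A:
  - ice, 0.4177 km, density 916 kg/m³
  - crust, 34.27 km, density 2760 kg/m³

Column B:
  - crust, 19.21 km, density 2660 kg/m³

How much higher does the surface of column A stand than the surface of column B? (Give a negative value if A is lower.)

2.5 km

For any compensation level in the mantle, the mantle terms cancel and isostasy reduces to e = (Σt_A − Σt_B) − (Σ(ρt)_A − Σ(ρt)_B) / ρ_m.
Σt_A = 34.6877 km; Σt_B = 19.21 km; Σ(ρt)_A = 94967.8132; Σ(ρt)_B = 51098.6 (in km·kg/m³).
e = (34.6877 − 19.21) − (94967.8132 − 51098.6) / 3380 = 2.5 km.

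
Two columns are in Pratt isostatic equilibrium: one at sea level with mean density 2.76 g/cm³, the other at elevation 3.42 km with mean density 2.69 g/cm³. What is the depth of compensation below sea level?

131 km

ρ_ref D = ρ (D + h) → D (ρ_ref − ρ) = ρ h.
D = ρ h/(ρ_ref − ρ) = 2.69 × 3.42 km/(2.76 − 2.69) = 131 km.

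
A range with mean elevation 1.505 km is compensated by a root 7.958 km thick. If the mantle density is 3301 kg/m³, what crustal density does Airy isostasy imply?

ρ_c h = (ρ_m − ρ_c) r → ρ_c (h + r) = ρ_m r → ρ_c = ρ_m r / (h + r).
ρ_c = 3301 × 7.958 km / (1.505 km + 7.958 km) = 2780 kg/m³.

2780 kg/m³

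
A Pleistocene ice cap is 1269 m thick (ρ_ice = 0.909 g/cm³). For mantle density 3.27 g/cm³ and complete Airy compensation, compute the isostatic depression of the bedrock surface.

353 m

Isostatic balance requires: the ice load ρ_ice t is balanced by mantle displaced below, ρ_m s.
s = t ρ_ice / ρ_m = 1269 m × 0.909/3.27 = 353 m.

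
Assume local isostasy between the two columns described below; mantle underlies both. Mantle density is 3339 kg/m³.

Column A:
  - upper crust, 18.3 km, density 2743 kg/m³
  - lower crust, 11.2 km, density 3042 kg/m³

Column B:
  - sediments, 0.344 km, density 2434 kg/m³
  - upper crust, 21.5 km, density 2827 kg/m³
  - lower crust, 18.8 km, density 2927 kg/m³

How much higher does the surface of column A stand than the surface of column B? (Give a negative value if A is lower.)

−1.45 km

For any compensation level in the mantle, the mantle terms cancel and isostasy reduces to e = (Σt_A − Σt_B) − (Σ(ρt)_A − Σ(ρt)_B) / ρ_m.
Σt_A = 29.5 km; Σt_B = 40.644 km; Σ(ρt)_A = 84267.3; Σ(ρt)_B = 116645.396 (in km·kg/m³).
e = (29.5 − 40.644) − (84267.3 − 116645.396) / 3339 = −1.45 km.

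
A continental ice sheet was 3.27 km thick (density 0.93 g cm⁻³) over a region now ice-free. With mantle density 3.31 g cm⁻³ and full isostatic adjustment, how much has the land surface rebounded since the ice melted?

0.919 km

Removing the load lets mantle flow back in; uplift u satisfies ρ_ice t = ρ_m u.
u = t ρ_ice/ρ_m = 3.27 km × 0.93/3.31 = 0.919 km.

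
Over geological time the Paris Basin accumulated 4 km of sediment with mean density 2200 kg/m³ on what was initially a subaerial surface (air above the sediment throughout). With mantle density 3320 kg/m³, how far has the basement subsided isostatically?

2.65 km

Subaerial load: s = t ρ_sed / ρ_m = 4 km × 2200/3320 = 2.65 km.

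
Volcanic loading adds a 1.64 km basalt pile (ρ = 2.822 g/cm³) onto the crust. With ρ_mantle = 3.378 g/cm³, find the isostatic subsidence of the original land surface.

1.37 km

Subaerial loading: s = t ρ_load / ρ_m.
s = 1.64 km × 2.822/3.378 = 1.37 km.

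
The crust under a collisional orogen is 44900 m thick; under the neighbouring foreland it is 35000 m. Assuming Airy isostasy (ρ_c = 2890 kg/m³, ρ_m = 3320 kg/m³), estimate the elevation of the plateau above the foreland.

Excess crust Δ = 44900 m − 35000 m = 9900 m, split between elevation h and root r with h + r = Δ.
Airy balance ρ_c h = (ρ_m − ρ_c) r gives r = h ρ_c/(ρ_m − ρ_c), so h (1 + ρ_c/(ρ_m − ρ_c)) = Δ, i.e. h = Δ (ρ_m − ρ_c)/ρ_m.
h = 9900 m × 430/3320 = 1280 m.

1280 m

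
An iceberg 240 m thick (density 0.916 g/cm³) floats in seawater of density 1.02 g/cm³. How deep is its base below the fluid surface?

Draft d = t ρ_obj/ρ_fluid = 240 m × 0.916/1.02 = 216 m.

216 m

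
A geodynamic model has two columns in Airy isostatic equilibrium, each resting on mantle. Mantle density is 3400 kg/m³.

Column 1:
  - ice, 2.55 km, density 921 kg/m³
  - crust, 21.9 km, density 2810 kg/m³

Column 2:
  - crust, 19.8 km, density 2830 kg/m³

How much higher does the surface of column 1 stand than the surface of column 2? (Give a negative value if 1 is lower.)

For any compensation level in the mantle, the mantle terms cancel and isostasy reduces to e = (Σt_1 − Σt_2) − (Σ(ρt)_1 − Σ(ρt)_2) / ρ_m.
Σt_1 = 24.45 km; Σt_2 = 19.8 km; Σ(ρt)_1 = 63887.55; Σ(ρt)_2 = 56034 (in km·kg/m³).
e = (24.45 − 19.8) − (63887.55 − 56034) / 3400 = 2.34 km.

2.34 km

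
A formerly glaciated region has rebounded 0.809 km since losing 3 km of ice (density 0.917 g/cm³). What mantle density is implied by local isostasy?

ρ_m = ρ_ice t / u = 0.917 × 3 km/0.809 km = 3.4 g/cm³.

3.4 g/cm³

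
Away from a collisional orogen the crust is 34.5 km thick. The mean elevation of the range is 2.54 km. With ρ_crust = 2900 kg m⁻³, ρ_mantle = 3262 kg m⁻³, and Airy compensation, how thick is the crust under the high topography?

Root depth r = h ρ_c / (ρ_m − ρ_c) = 2.54 km × 2900 / 362 = 20.35 km.
Total thickness = T + h + r = 34.5 km + 2.54 km + 20.35 km = 57.4 km.

57.4 km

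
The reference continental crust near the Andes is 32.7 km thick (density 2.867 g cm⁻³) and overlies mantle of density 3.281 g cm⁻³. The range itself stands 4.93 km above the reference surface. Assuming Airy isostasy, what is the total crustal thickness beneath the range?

71.8 km

Root depth r = h ρ_c / (ρ_m − ρ_c) = 4.93 km × 2.867 / 0.414 = 34.14 km.
Total thickness = T + h + r = 32.7 km + 4.93 km + 34.14 km = 71.8 km.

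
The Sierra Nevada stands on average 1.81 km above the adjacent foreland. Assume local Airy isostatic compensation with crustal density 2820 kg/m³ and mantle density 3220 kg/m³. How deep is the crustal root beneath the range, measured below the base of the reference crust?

Balancing pressure at the compensation depth: the weight of the topography is balanced by the buoyancy of the root, ρ_c h = (ρ_m − ρ_c) r.
r = h · ρ_c / (ρ_m − ρ_c) = 1.81 km × 2820 / (3220 − 2820) = 12.8 km.

12.8 km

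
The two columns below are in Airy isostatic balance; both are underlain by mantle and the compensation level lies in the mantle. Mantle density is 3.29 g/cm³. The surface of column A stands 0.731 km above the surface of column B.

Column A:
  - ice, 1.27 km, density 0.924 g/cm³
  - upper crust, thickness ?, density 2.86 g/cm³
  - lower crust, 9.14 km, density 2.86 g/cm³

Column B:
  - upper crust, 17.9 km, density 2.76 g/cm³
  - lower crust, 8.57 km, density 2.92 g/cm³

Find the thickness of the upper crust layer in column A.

18.9 km

Take the compensation level at the base of the deeper column (depth z_c below the surface of column A) and equate Σ ρ_i t_i down to z_c; mantle fills any gap and the z_c terms cancel.
Column A: 1.27×0.924 + x×2.86 + 9.14×2.86 + (z_c − 10.41 − x)×3.29
Column B: 0.731×0 + 17.9×2.76 + 8.57×2.92 + (z_c − 0.731 − 26.47)×3.29
The z_c×3.29 term appears on both sides and cancels. Collect the known terms of each column as K = Σ(ρt)_known − 3.29 × (depth of known layers): K_A = 27.31388 − 3.29×10.41 = −6.93502; K_B = 74.4284 − 3.29×(0.731 + 26.47) = −15.06289.
Balance: K_A − x×(3.29 − 2.86) = K_B, so x = (K_A − K_B)/(3.29 − 2.86) = 8.12787/0.43 = 18.9 km.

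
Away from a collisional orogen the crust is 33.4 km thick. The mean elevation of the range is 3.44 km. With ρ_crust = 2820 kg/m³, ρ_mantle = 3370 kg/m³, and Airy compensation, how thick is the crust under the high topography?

54.5 km

Root depth r = h ρ_c / (ρ_m − ρ_c) = 3.44 km × 2820 / 550 = 17.64 km.
Total thickness = T + h + r = 33.4 km + 3.44 km + 17.64 km = 54.5 km.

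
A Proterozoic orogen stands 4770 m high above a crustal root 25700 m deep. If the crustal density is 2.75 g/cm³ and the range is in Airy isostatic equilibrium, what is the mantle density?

Airy balance: ρ_c h = (ρ_m − ρ_c) r → ρ_m = ρ_c (1 + h/r).
ρ_m = 2.75 × (1 + 4770 m/25700 m) = 3.26 g/cm³.

3.26 g/cm³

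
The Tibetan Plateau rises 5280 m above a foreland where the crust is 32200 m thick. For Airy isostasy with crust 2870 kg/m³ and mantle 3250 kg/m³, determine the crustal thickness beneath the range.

77400 m

Root depth r = h ρ_c / (ρ_m − ρ_c) = 5280 m × 2870 / 380 = 39880 m.
Total thickness = T + h + r = 32200 m + 5280 m + 39880 m = 77400 m.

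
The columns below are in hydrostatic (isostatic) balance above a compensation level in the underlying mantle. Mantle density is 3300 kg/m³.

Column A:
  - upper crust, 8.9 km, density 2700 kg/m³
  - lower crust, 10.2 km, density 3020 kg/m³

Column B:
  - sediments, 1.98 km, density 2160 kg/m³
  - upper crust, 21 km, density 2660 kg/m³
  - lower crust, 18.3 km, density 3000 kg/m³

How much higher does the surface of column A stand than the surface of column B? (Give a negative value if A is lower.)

−3.94 km

For any compensation level in the mantle, the mantle terms cancel and isostasy reduces to e = (Σt_A − Σt_B) − (Σ(ρt)_A − Σ(ρt)_B) / ρ_m.
Σt_A = 19.1 km; Σt_B = 41.28 km; Σ(ρt)_A = 54834; Σ(ρt)_B = 115036.8 (in km·kg/m³).
e = (19.1 − 41.28) − (54834 − 115036.8) / 3300 = −3.94 km.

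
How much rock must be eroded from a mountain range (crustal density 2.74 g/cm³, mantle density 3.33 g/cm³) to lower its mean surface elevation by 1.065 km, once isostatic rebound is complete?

Net drop Δ = e − u = e − e ρ_c/ρ_m = e (ρ_m − ρ_c)/ρ_m.
e = Δ ρ_m/(ρ_m − ρ_c) = 1.065 km × 3.33/0.59 = 6.01 km.

6.01 km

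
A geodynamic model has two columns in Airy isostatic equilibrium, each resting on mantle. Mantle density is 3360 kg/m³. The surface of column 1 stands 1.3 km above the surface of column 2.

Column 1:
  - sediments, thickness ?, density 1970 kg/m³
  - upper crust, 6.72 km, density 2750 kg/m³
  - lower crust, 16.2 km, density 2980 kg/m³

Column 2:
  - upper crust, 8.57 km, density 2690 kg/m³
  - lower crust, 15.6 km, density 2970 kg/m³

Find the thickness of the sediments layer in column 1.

4.27 km

Take the compensation level at the base of the deeper column (depth z_c below the surface of column 1) and equate Σ ρ_i t_i down to z_c; mantle fills any gap and the z_c terms cancel.
Column 1: x×1970 + 6.72×2750 + 16.2×2980 + (z_c − 22.92 − x)×3360
Column 2: 1.3×0 + 8.57×2690 + 15.6×2970 + (z_c − 1.3 − 24.17)×3360
The z_c×3360 term appears on both sides and cancels. Collect the known terms of each column as K = Σ(ρt)_known − 3360 × (depth of known layers): K_1 = 66756 − 3360×22.92 = −10255.2; K_2 = 69385.3 − 3360×(1.3 + 24.17) = −16193.9.
Balance: K_1 − x×(3360 − 1970) = K_2, so x = (K_1 − K_2)/(3360 − 1970) = 5938.7/1390 = 4.27 km.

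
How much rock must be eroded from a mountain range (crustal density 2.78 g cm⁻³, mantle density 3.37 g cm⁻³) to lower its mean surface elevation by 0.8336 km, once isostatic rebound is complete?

4.76 km

Net drop Δ = e − u = e − e ρ_c/ρ_m = e (ρ_m − ρ_c)/ρ_m.
e = Δ ρ_m/(ρ_m − ρ_c) = 0.8336 km × 3.37/0.59 = 4.76 km.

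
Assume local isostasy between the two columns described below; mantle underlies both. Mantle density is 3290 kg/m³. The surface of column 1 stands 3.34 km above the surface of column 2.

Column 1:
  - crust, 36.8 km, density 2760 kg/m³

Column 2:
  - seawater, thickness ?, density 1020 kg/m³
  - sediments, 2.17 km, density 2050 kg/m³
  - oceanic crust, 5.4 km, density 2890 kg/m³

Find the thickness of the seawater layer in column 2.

Take the compensation level at the base of the deeper column (depth z_c below the surface of column 1) and equate Σ ρ_i t_i down to z_c; mantle fills any gap and the z_c terms cancel.
Column 1: 36.8×2760 + (z_c − 36.8)×3290
Column 2: 3.34×0 + x×1020 + 2.17×2050 + 5.4×2890 + (z_c − 3.34 − 7.57 − x)×3290
The z_c×3290 term appears on both sides and cancels. Collect the known terms of each column as K = Σ(ρt)_known − 3290 × (depth of known layers): K_1 = 101568 − 3290×36.8 = −19504; K_2 = 20054.5 − 3290×(3.34 + 7.57) = −15839.4.
Balance: K_1 = K_2 − x×(3290 − 1020), so x = (K_2 − K_1)/(3290 − 1020) = 3664.6/2270 = 1.61 km.

1.61 km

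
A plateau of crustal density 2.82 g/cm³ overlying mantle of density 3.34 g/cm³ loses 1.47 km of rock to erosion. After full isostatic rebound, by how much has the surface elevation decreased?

0.229 km

Rebound u = e ρ_c/ρ_m = 1.47 km × 2.82/3.34 = 1.241 km.
Net surface drop = e − u = 1.47 km − 1.241 km = e (ρ_m − ρ_c)/ρ_m = 0.229 km.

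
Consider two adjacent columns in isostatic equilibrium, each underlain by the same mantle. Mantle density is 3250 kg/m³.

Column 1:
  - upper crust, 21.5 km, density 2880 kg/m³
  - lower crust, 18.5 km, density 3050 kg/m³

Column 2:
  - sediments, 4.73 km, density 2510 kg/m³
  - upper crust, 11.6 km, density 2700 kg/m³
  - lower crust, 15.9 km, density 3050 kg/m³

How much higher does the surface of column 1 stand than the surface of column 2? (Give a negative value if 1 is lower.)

−0.432 km

For any compensation level in the mantle, the mantle terms cancel and isostasy reduces to e = (Σt_1 − Σt_2) − (Σ(ρt)_1 − Σ(ρt)_2) / ρ_m.
Σt_1 = 40 km; Σt_2 = 32.23 km; Σ(ρt)_1 = 118345; Σ(ρt)_2 = 91687.3 (in km·kg/m³).
e = (40 − 32.23) − (118345 − 91687.3) / 3250 = −0.432 km.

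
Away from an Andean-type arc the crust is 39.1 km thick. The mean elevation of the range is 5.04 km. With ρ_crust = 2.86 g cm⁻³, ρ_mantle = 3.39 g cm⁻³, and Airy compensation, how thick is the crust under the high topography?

Root depth r = h ρ_c / (ρ_m − ρ_c) = 5.04 km × 2.86 / 0.53 = 27.2 km.
Total thickness = T + h + r = 39.1 km + 5.04 km + 27.2 km = 71.3 km.

71.3 km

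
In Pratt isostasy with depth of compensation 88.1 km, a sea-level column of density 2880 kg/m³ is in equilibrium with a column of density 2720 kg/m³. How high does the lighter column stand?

ρ_ref D = ρ (D + h) → h = D (ρ_ref − ρ)/ρ.
h = 88.1 km × (2880 − 2720)/2720 = 5.18 km.

5.18 km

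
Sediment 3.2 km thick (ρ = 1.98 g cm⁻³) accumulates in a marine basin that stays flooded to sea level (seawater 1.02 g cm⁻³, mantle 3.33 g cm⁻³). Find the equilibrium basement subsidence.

1.33 km

Submarine loading: the sediment displaces seawater, and the subsidence is in turn flooded, so s (ρ_m − ρ_w) = t (ρ_sed − ρ_w).
s = 3.2 km × (1.98 − 1.02) / (3.33 − 1.02) = 1.33 km.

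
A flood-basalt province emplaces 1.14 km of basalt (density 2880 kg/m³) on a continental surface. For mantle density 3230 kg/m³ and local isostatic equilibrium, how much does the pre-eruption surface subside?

Subaerial loading: s = t ρ_load / ρ_m.
s = 1.14 km × 2880/3230 = 1.02 km.

1.02 km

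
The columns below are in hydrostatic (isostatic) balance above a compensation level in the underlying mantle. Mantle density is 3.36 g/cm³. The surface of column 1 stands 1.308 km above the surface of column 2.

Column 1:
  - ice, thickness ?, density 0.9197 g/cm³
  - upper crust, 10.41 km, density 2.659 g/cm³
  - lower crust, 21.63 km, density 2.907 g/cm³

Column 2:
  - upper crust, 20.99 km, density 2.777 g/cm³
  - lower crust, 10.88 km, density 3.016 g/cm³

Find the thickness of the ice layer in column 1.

Take the compensation level at the base of the deeper column (depth z_c below the surface of column 1) and equate Σ ρ_i t_i down to z_c; mantle fills any gap and the z_c terms cancel.
Column 1: x×0.9197 + 10.41×2.659 + 21.63×2.907 + (z_c − 32.04 − x)×3.36
Column 2: 1.308×0 + 20.99×2.777 + 10.88×3.016 + (z_c − 1.308 − 31.87)×3.36
The z_c×3.36 term appears on both sides and cancels. Collect the known terms of each column as K = Σ(ρt)_known − 3.36 × (depth of known layers): K_1 = 90.5586 − 3.36×32.04 = −17.0958; K_2 = 91.10331 − 3.36×(1.308 + 31.87) = −20.37477.
Balance: K_1 − x×(3.36 − 0.9197) = K_2, so x = (K_1 − K_2)/(3.36 − 0.9197) = 3.27897/2.4403 = 1.34 km.

1.34 km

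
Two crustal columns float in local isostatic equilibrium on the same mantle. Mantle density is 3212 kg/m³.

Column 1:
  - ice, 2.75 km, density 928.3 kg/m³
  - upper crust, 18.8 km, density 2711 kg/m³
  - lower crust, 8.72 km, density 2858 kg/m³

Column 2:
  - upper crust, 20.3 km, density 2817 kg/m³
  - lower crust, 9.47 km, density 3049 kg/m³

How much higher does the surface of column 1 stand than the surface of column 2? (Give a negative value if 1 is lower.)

For any compensation level in the mantle, the mantle terms cancel and isostasy reduces to e = (Σt_1 − Σt_2) − (Σ(ρt)_1 − Σ(ρt)_2) / ρ_m.
Σt_1 = 30.27 km; Σt_2 = 29.77 km; Σ(ρt)_1 = 78441.385; Σ(ρt)_2 = 86059.13 (in km·kg/m³).
e = (30.27 − 29.77) − (78441.385 − 86059.13) / 3212 = 2.87 km.

2.87 km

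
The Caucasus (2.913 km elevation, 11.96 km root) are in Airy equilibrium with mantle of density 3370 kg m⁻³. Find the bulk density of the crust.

ρ_c h = (ρ_m − ρ_c) r → ρ_c (h + r) = ρ_m r → ρ_c = ρ_m r / (h + r).
ρ_c = 3370 × 11.96 km / (2.913 km + 11.96 km) = 2710 kg m⁻³.

2710 kg m⁻³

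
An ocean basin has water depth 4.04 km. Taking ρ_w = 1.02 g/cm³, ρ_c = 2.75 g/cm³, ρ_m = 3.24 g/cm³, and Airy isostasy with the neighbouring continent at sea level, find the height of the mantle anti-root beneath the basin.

14.3 km

Equating mass per unit area of the two columns: replacing crust with seawater at the top is compensated by replacing crust with mantle at the base: d (ρ_c − ρ_w) = a (ρ_m − ρ_c).
a = d (ρ_c − ρ_w)/(ρ_m − ρ_c) = 4.04 km × 1.73/0.49 = 14.3 km.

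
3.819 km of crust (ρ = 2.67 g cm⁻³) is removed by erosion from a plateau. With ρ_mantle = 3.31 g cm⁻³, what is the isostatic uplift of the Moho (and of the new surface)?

Unloading: uplift u = e ρ_c/ρ_m = 3.819 km × 2.67/3.31 = 3.08 km.

3.08 km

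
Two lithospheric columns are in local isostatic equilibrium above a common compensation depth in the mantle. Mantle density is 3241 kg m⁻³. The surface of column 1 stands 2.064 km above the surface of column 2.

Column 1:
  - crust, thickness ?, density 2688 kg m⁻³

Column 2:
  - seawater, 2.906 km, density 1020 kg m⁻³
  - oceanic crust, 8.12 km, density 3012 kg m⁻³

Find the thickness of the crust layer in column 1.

Take the compensation level at the base of the deeper column (depth z_c below the surface of column 1) and equate Σ ρ_i t_i down to z_c; mantle fills any gap and the z_c terms cancel.
Column 1: x×2688 + (z_c − 0 − x)×3241
Column 2: 2.064×0 + 2.906×1020 + 8.12×3012 + (z_c − 2.064 − 11.026)×3241
The z_c×3241 term appears on both sides and cancels. Collect the known terms of each column as K = Σ(ρt)_known − 3241 × (depth of known layers): K_1 = 0 − 3241×0 = 0; K_2 = 27421.56 − 3241×(2.064 + 11.026) = −15003.13.
Balance: K_1 − x×(3241 − 2688) = K_2, so x = (K_1 − K_2)/(3241 − 2688) = 15003.1/553 = 27.1 km.

27.1 km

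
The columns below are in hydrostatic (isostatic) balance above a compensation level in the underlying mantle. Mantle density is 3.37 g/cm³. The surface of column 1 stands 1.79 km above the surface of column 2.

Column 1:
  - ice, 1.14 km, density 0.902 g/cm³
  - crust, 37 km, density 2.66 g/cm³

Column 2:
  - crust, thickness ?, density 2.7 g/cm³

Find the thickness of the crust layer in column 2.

Take the compensation level at the base of the deeper column (depth z_c below the surface of column 1) and equate Σ ρ_i t_i down to z_c; mantle fills any gap and the z_c terms cancel.
Column 1: 1.14×0.902 + 37×2.66 + (z_c − 38.14)×3.37
Column 2: 1.79×0 + x×2.7 + (z_c − 1.79 − 0 − x)×3.37
The z_c×3.37 term appears on both sides and cancels. Collect the known terms of each column as K = Σ(ρt)_known − 3.37 × (depth of known layers): K_1 = 99.44828 − 3.37×38.14 = −29.08352; K_2 = 0 − 3.37×(1.79 + 0) = −6.0323.
Balance: K_1 = K_2 − x×(3.37 − 2.7), so x = (K_2 − K_1)/(3.37 − 2.7) = 23.0512/0.67 = 34.4 km.

34.4 km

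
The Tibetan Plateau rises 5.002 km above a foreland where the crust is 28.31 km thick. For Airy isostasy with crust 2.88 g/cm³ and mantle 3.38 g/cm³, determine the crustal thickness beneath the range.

Root depth r = h ρ_c / (ρ_m − ρ_c) = 5.002 km × 2.88 / 0.5 = 28.81 km.
Total thickness = T + h + r = 28.31 km + 5.002 km + 28.81 km = 62.1 km.

62.1 km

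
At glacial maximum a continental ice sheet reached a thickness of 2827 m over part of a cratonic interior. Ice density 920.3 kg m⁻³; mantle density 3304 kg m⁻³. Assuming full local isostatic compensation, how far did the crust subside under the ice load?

787 m

In Airy isostatic equilibrium: the ice load ρ_ice t is balanced by mantle displaced below, ρ_m s.
s = t ρ_ice / ρ_m = 2827 m × 920.3/3304 = 787 m.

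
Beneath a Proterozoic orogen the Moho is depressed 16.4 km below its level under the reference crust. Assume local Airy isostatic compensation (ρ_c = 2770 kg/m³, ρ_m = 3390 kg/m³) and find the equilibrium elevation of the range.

By Archimedes' principle applied to the lithosphere: ρ_c h = (ρ_m − ρ_c) r.
h = r (ρ_m − ρ_c) / ρ_c = 16.4 km × (3390 − 2770) / 2770 = 3.67 km.

3.67 km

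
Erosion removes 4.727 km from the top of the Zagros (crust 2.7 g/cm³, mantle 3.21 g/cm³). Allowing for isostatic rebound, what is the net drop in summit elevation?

0.751 km

Rebound u = e ρ_c/ρ_m = 4.727 km × 2.7/3.21 = 3.976 km.
Net surface drop = e − u = 4.727 km − 3.976 km = e (ρ_m − ρ_c)/ρ_m = 0.751 km.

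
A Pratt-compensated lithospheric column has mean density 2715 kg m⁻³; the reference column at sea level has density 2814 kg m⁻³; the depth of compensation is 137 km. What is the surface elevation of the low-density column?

5 km

ρ_ref D = ρ (D + h) → h = D (ρ_ref − ρ)/ρ.
h = 137 km × (2814 − 2715)/2715 = 5 km.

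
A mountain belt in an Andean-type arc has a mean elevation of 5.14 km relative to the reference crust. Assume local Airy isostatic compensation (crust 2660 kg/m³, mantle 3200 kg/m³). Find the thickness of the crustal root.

25.3 km

Equating mass per unit area of the two columns: the weight of the topography is balanced by the buoyancy of the root, ρ_c h = (ρ_m − ρ_c) r.
r = h · ρ_c / (ρ_m − ρ_c) = 5.14 km × 2660 / (3200 − 2660) = 25.3 km.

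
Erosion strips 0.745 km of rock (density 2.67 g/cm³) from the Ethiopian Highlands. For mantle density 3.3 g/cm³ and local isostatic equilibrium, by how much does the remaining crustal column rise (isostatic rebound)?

0.603 km

Unloading: uplift u = e ρ_c/ρ_m = 0.745 km × 2.67/3.3 = 0.603 km.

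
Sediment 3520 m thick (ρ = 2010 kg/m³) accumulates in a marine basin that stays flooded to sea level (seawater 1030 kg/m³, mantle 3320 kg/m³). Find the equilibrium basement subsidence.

Submarine loading: the sediment displaces seawater, and the subsidence is in turn flooded, so s (ρ_m − ρ_w) = t (ρ_sed − ρ_w).
s = 3520 m × (2010 − 1030) / (3320 − 1030) = 1510 m.

1510 m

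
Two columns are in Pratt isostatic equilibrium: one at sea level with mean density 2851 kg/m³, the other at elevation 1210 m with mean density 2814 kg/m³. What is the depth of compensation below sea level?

92000 m

ρ_ref D = ρ (D + h) → D (ρ_ref − ρ) = ρ h.
D = ρ h/(ρ_ref − ρ) = 2814 × 1210 m/(2851 − 2814) = 92000 m.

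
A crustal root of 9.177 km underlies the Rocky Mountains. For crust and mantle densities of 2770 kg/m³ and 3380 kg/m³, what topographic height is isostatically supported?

Equating mass per unit area of the two columns: ρ_c h = (ρ_m − ρ_c) r.
h = r (ρ_m − ρ_c) / ρ_c = 9.177 km × (3380 − 2770) / 2770 = 2.02 km.

2.02 km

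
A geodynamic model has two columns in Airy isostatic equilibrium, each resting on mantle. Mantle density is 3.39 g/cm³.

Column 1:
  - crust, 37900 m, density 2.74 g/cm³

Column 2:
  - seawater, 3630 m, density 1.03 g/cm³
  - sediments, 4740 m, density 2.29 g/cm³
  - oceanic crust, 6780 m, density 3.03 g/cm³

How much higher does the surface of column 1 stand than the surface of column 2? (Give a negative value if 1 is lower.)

For any compensation level in the mantle, the mantle terms cancel and isostasy reduces to e = (Σt_1 − Σt_2) − (Σ(ρt)_1 − Σ(ρt)_2) / ρ_m.
Σt_1 = 37900 m; Σt_2 = 15150 m; Σ(ρt)_1 = 103846; Σ(ρt)_2 = 35136.9 (in m·g/cm³).
e = (37900 − 15150) − (103846 − 35136.9) / 3.39 = 2480 m.

2480 m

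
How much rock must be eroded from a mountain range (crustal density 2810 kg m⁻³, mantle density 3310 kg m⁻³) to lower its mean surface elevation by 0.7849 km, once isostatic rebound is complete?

Net drop Δ = e − u = e − e ρ_c/ρ_m = e (ρ_m − ρ_c)/ρ_m.
e = Δ ρ_m/(ρ_m − ρ_c) = 0.7849 km × 3310/500 = 5.2 km.

5.2 km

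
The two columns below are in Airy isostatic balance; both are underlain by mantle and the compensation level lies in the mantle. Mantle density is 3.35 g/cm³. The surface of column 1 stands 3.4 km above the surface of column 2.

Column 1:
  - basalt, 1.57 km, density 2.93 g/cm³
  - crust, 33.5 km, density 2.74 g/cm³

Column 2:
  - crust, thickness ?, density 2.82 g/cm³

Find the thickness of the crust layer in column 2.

Take the compensation level at the base of the deeper column (depth z_c below the surface of column 1) and equate Σ ρ_i t_i down to z_c; mantle fills any gap and the z_c terms cancel.
Column 1: 1.57×2.93 + 33.5×2.74 + (z_c − 35.07)×3.35
Column 2: 3.4×0 + x×2.82 + (z_c − 3.4 − 0 − x)×3.35
The z_c×3.35 term appears on both sides and cancels. Collect the known terms of each column as K = Σ(ρt)_known − 3.35 × (depth of known layers): K_1 = 96.3901 − 3.35×35.07 = −21.0944; K_2 = 0 − 3.35×(3.4 + 0) = −11.39.
Balance: K_1 = K_2 − x×(3.35 − 2.82), so x = (K_2 − K_1)/(3.35 − 2.82) = 9.7044/0.53 = 18.3 km.

18.3 km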